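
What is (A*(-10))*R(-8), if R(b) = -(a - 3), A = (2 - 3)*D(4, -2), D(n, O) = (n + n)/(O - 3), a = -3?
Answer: -96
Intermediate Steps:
D(n, O) = 2*n/(-3 + O) (D(n, O) = (2*n)/(-3 + O) = 2*n/(-3 + O))
A = 8/5 (A = (2 - 3)*(2*4/(-3 - 2)) = -2*4/(-5) = -2*4*(-1)/5 = -1*(-8/5) = 8/5 ≈ 1.6000)
R(b) = 6 (R(b) = -(-3 - 3) = -1*(-6) = 6)
(A*(-10))*R(-8) = ((8/5)*(-10))*6 = -16*6 = -96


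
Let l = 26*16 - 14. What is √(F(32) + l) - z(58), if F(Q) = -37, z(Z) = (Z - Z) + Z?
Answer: -58 + √365 ≈ -38.895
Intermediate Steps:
z(Z) = Z (z(Z) = 0 + Z = Z)
l = 402 (l = 416 - 14 = 402)
√(F(32) + l) - z(58) = √(-37 + 402) - 1*58 = √365 - 58 = -58 + √365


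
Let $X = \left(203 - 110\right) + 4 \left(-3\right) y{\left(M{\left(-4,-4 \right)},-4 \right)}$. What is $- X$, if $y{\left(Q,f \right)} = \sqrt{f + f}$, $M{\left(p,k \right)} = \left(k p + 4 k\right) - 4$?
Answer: $-93 + 24 i \sqrt{2} \approx -93.0 + 33.941 i$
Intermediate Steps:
$M{\left(p,k \right)} = -4 + 4 k + k p$ ($M{\left(p,k \right)} = \left(4 k + k p\right) - 4 = -4 + 4 k + k p$)
$y{\left(Q,f \right)} = \sqrt{2} \sqrt{f}$ ($y{\left(Q,f \right)} = \sqrt{2 f} = \sqrt{2} \sqrt{f}$)
$X = 93 - 24 i \sqrt{2}$ ($X = \left(203 - 110\right) + 4 \left(-3\right) \sqrt{2} \sqrt{-4} = 93 - 12 \sqrt{2} \cdot 2 i = 93 - 12 \cdot 2 i \sqrt{2} = 93 - 24 i \sqrt{2} \approx 93.0 - 33.941 i$)
$- X = - (93 - 24 i \sqrt{2}) = -93 + 24 i \sqrt{2}$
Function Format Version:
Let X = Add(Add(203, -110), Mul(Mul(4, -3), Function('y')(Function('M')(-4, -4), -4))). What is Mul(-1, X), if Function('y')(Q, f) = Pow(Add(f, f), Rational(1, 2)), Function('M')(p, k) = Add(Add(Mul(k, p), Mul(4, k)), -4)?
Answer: Add(-93, Mul(24, I, Pow(2, Rational(1, 2)))) ≈ Add(-93.000, Mul(33.941, I))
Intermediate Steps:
Function('M')(p, k) = Add(-4, Mul(4, k), Mul(k, p)) (Function('M')(p, k) = Add(Add(Mul(4, k), Mul(k, p)), -4) = Add(-4, Mul(4, k), Mul(k, p)))
Function('y')(Q, f) = Mul(Pow(2, Rational(1, 2)), Pow(f, Rational(1, 2))) (Function('y')(Q, f) = Pow(Mul(2, f), Rational(1, 2)) = Mul(Pow(2, Rational(1, 2)), Pow(f, Rational(1, 2))))
X = Add(93, Mul(-24, I, Pow(2, Rational(1, 2)))) (X = Add(Add(203, -110), Mul(Mul(4, -3), Mul(Pow(2, Rational(1, 2)), Pow(-4, Rational(1, 2))))) = Add(93, Mul(-12, Mul(Pow(2, Rational(1, 2)), Mul(2, I)))) = Add(93, Mul(-12, Mul(2, I, Pow(2, Rational(1, 2))))) = Add(93, Mul(-24, I, Pow(2, Rational(1, 2)))) ≈ Add(93.000, Mul(-33.941, I)))
Mul(-1, X) = Mul(-1, Add(93, Mul(-24, I, Pow(2, Rational(1, 2))))) = Add(-93, Mul(24, I, Pow(2, Rational(1, 2))))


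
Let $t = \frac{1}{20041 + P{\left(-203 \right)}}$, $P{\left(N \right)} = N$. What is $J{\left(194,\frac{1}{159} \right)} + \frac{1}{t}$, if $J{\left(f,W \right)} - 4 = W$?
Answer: $\frac{3154879}{159} \approx 19842.0$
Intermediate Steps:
$J{\left(f,W \right)} = 4 + W$
$t = \frac{1}{19838}$ ($t = \frac{1}{20041 - 203} = \frac{1}{19838} \approx 5.0408 \cdot 10^{-5}$)
$J{\left(194,\frac{1}{159} \right)} + \frac{1}{t} = \left(4 + \frac{1}{159}\right) + \frac{1}{\frac{1}{19838}} = \left(4 + \frac{1}{159}\right) + 19838 = \frac{637}{159} + 19838 = \frac{3154879}{159}$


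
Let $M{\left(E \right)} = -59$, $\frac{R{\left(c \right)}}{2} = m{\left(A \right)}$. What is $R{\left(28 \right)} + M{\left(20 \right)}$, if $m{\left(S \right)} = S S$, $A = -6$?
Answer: $13$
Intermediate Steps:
$m{\left(S \right)} = S^{2}$
$R{\left(c \right)} = 72$ ($R{\left(c \right)} = 2 \left(-6\right)^{2} = 2 \cdot 36 = 72$)
$R{\left(28 \right)} + M{\left(20 \right)} = 72 - 59 = 13$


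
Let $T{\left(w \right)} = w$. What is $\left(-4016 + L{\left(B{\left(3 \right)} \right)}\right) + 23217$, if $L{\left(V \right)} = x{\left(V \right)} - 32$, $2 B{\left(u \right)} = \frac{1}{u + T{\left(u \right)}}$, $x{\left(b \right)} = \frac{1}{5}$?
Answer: $\frac{95846}{5} \approx 19169.0$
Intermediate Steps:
$x{\left(b \right)} = \frac{1}{5}$
$B{\left(u \right)} = \frac{1}{4 u}$ ($B{\left(u \right)} = \frac{1}{2 \left(u + u\right)} = \frac{1}{2 \cdot 2 u} = \frac{\frac{1}{2} \frac{1}{u}}{2} = \frac{1}{4 u}$)
$L{\left(V \right)} = - \frac{159}{5}$ ($L{\left(V \right)} = \frac{1}{5} - 32 = - \frac{159}{5}$)
$\left(-4016 + L{\left(B{\left(3 \right)} \right)}\right) + 23217 = \left(-4016 - \frac{159}{5}\right) + 23217 = - \frac{20239}{5} + 23217 = \frac{95846}{5}$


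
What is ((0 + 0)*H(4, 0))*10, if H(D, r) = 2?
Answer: 0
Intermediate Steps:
((0 + 0)*H(4, 0))*10 = ((0 + 0)*2)*10 = (0*2)*10 = 0*10 = 0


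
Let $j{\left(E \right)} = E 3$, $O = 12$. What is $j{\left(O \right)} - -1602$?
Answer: $1638$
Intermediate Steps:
$j{\left(E \right)} = 3 E$
$j{\left(O \right)} - -1602 = 3 \cdot 12 - -1602 = 36 + 1602 = 1638$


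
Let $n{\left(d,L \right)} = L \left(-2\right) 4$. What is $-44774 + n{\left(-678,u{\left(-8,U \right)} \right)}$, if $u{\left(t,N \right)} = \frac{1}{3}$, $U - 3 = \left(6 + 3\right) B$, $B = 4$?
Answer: $- \frac{134330}{3} \approx -44777.0$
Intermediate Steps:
$U = 39$ ($U = 3 + \left(6 + 3\right) 4 = 3 + 9 \cdot 4 = 3 + 36 = 39$)
$u{\left(t,N \right)} = \frac{1}{3}$
$n{\left(d,L \right)} = - 8 L$ ($n{\left(d,L \right)} = - 2 L 4 = - 8 L$)
$-44774 + n{\left(-678,u{\left(-8,U \right)} \right)} = -44774 - \frac{8}{3} = - \frac{134330}{3}$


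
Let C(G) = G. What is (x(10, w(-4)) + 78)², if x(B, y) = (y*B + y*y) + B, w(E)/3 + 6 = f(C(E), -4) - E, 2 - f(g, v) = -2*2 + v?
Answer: 817216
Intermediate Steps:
f(g, v) = 6 - v (f(g, v) = 2 - (-2*2 + v) = 2 - (-4 + v) = 2 + (4 - v) = 6 - v)
w(E) = 12 - 3*E (w(E) = -18 + 3*((6 - 1*(-4)) - E) = -18 + 3*((6 + 4) - E) = -18 + 3*(10 - E) = -18 + (30 - 3*E) = 12 - 3*E)
x(B, y) = B + y² + B*y (x(B, y) = (B*y + y²) + B = (y² + B*y) + B = B + y² + B*y)
(x(10, w(-4)) + 78)² = ((10 + (12 - 3*(-4))² + 10*(12 - 3*(-4))) + 78)² = ((10 + (12 + 12)² + 10*(12 + 12)) + 78)² = ((10 + 24² + 10*24) + 78)² = ((10 + 576 + 240) + 78)² = (826 + 78)² = 904² = 817216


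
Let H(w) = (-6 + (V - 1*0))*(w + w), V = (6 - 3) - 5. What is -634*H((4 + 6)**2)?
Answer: 1014400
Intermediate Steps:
V = -2 (V = 3 - 5 = -2)
H(w) = -16*w (H(w) = (-6 + (-2 - 1*0))*(w + w) = (-6 + (-2 + 0))*(2*w) = (-6 - 2)*(2*w) = -16*w)
-634*H((4 + 6)**2) = -(-10144)*(4 + 6)**2 = -(-10144)*10**2 = -(-10144)*100 = -634*(-1600) = 1014400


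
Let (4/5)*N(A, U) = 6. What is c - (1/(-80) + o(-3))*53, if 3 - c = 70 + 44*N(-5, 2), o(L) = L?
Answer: -18987/80 ≈ -237.34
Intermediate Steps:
N(A, U) = 15/2 (N(A, U) = (5/4)*6 = 15/2)
c = -397 (c = 3 - (70 + 44*(15/2)) = 3 - (70 + 330) = 3 - 1*400 = 3 - 400 = -397)
c - (1/(-80) + o(-3))*53 = -397 - (1/(-80) - 3)*53 = -397 - (-1/80 - 3)*53 = -397 - (-241)*53/80 = -397 - 1*(-12773/80) = -397 + 12773/80 = -18987/80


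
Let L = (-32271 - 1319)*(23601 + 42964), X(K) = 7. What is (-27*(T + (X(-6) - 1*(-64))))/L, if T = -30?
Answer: 1107/2235918350 ≈ 4.9510e-7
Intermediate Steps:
L = -2235918350 (L = -33590*66565 = -2235918350)
(-27*(T + (X(-6) - 1*(-64))))/L = -27*(-30 + (7 - 1*(-64)))/(-2235918350) = -27*(-30 + (7 + 64))*(-1/2235918350) = -27*(-30 + 71)*(-1/2235918350) = -27*41*(-1/2235918350) = -1107*(-1/2235918350) = 1107/2235918350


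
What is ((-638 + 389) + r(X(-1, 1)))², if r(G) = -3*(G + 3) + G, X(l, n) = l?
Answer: 65536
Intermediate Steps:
r(G) = -9 - 2*G (r(G) = -3*(3 + G) + G = (-9 - 3*G) + G = -9 - 2*G)
((-638 + 389) + r(X(-1, 1)))² = ((-638 + 389) + (-9 - 2*(-1)))² = (-249 + (-9 + 2))² = (-249 - 7)² = (-256)² = 65536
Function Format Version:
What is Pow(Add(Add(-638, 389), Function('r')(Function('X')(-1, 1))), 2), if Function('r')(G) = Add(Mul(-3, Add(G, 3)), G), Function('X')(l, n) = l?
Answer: 65536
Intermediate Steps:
Function('r')(G) = Add(-9, Mul(-2, G)) (Function('r')(G) = Add(Mul(-3, Add(3, G)), G) = Add(Add(-9, Mul(-3, G)), G) = Add(-9, Mul(-2, G)))
Pow(Add(Add(-638, 389), Function('r')(Function('X')(-1, 1))), 2) = Pow(Add(Add(-638, 389), Add(-9, Mul(-2, -1))), 2) = Pow(Add(-249, Add(-9, 2)), 2) = Pow(Add(-249, -7), 2) = Pow(-256, 2) = 65536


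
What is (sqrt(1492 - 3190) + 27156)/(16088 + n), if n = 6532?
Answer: 2263/1885 + I*sqrt(1698)/22620 ≈ 1.2005 + 0.0018217*I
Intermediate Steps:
(sqrt(1492 - 3190) + 27156)/(16088 + n) = (sqrt(1492 - 3190) + 27156)/(16088 + 6532) = (sqrt(-1698) + 27156)/22620 = (I*sqrt(1698) + 27156)*(1/22620) = (27156 + I*sqrt(1698))*(1/22620) = 2263/1885 + I*sqrt(1698)/22620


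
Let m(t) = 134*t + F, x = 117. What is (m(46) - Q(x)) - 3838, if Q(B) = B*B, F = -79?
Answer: -11442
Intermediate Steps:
Q(B) = B²
m(t) = -79 + 134*t (m(t) = 134*t - 79 = -79 + 134*t)
(m(46) - Q(x)) - 3838 = ((-79 + 134*46) - 1*117²) - 3838 = ((-79 + 6164) - 1*13689) - 3838 = (6085 - 13689) - 3838 = -7604 - 3838 = -11442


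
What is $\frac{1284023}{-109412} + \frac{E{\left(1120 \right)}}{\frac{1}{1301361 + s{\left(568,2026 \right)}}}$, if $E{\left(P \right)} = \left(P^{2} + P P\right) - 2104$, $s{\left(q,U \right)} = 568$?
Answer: $\frac{357070462175604585}{109412} \approx 3.2635 \cdot 10^{12}$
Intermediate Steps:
$E{\left(P \right)} = -2104 + 2 P^{2}$ ($E{\left(P \right)} = \left(P^{2} + P^{2}\right) - 2104 = 2 P^{2} - 2104 = -2104 + 2 P^{2}$)
$\frac{1284023}{-109412} + \frac{E{\left(1120 \right)}}{\frac{1}{1301361 + s{\left(568,2026 \right)}}} = \frac{1284023}{-109412} + \frac{-2104 + 2 \cdot 1120^{2}}{\frac{1}{1301361 + 568}} = 1284023 \left(- \frac{1}{109412}\right) + \frac{-2104 + 2 \cdot 1254400}{\frac{1}{1301929}} = - \frac{1284023}{109412} + \left(-2104 + 2508800\right) \frac{1}{\frac{1}{1301929}} = - \frac{1284023}{109412} + 2506696 \cdot 1301929 = - \frac{1284023}{109412} + 3263540216584 = \frac{357070462175604585}{109412}$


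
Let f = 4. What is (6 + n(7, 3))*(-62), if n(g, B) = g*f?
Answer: -2108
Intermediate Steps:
n(g, B) = 4*g (n(g, B) = g*4 = 4*g)
(6 + n(7, 3))*(-62) = (6 + 4*7)*(-62) = (6 + 28)*(-62) = 34*(-62) = -2108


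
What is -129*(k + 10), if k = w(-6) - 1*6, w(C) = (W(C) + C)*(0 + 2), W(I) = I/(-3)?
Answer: 516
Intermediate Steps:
W(I) = -I/3 (W(I) = I*(-1/3) = -I/3)
w(C) = 4*C/3 (w(C) = (-C/3 + C)*(0 + 2) = (2*C/3)*2 = 4*C/3)
k = -14 (k = (4/3)*(-6) - 1*6 = -8 - 6 = -14)
-129*(k + 10) = -129*(-14 + 10) = -129*(-4) = 516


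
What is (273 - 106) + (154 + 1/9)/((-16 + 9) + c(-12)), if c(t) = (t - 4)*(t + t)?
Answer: 568018/3393 ≈ 167.41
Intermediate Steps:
c(t) = 2*t*(-4 + t) (c(t) = (-4 + t)*(2*t) = 2*t*(-4 + t))
(273 - 106) + (154 + 1/9)/((-16 + 9) + c(-12)) = (273 - 106) + (154 + 1/9)/((-16 + 9) + 2*(-12)*(-4 - 12)) = 167 + (154 + ⅑)/(-7 + 2*(-12)*(-16)) = 167 + 1387/(9*(-7 + 384)) = 167 + (1387/9)/377 = 167 + (1387/9)*(1/377) = 167 + 1387/3393 = 568018/3393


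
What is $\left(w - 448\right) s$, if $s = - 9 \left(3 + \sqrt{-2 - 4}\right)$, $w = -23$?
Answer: $12717 + 4239 i \sqrt{6} \approx 12717.0 + 10383.0 i$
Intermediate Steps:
$s = -27 - 9 i \sqrt{6}$ ($s = - 9 \left(3 + \sqrt{-6}\right) = - 9 \left(3 + i \sqrt{6}\right) = -27 - 9 i \sqrt{6} \approx -27.0 - 22.045 i$)
$\left(w - 448\right) s = \left(-23 - 448\right) \left(-27 - 9 i \sqrt{6}\right) = - 471 \left(-27 - 9 i \sqrt{6}\right) = 12717 + 4239 i \sqrt{6}$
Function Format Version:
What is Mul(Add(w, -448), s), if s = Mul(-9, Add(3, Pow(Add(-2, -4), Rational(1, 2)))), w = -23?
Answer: Add(12717, Mul(4239, I, Pow(6, Rational(1, 2)))) ≈ Add(12717., Mul(10383., I))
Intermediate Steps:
s = Add(-27, Mul(-9, I, Pow(6, Rational(1, 2)))) (s = Mul(-9, Add(3, Pow(-6, Rational(1, 2)))) = Mul(-9, Add(3, Mul(I, Pow(6, Rational(1, 2))))) = Add(-27, Mul(-9, I, Pow(6, Rational(1, 2)))) ≈ Add(-27.000, Mul(-22.045, I)))
Mul(Add(w, -448), s) = Mul(Add(-23, -448), Add(-27, Mul(-9, I, Pow(6, Rational(1, 2))))) = Mul(-471, Add(-27, Mul(-9, I, Pow(6, Rational(1, 2))))) = Add(12717, Mul(4239, I, Pow(6, Rational(1, 2))))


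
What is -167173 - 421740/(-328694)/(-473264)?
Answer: -591028884748457/3535432664 ≈ -1.6717e+5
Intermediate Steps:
-167173 - 421740/(-328694)/(-473264) = -167173 - 421740*(-1/328694)*(-1/473264) = -167173 + (210870/164347)*(-1/473264) = -167173 - 9585/3535432664 = -591028884748457/3535432664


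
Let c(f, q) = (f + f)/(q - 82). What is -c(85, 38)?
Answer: 85/22 ≈ 3.8636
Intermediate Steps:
c(f, q) = 2*f/(-82 + q) (c(f, q) = (2*f)/(-82 + q) = 2*f/(-82 + q))
-c(85, 38) = -2*85/(-82 + 38) = -2*85/(-44) = -2*85*(-1)/44 = -1*(-85/22) = 85/22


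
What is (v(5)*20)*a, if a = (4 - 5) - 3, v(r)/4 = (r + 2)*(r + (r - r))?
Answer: -11200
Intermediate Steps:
v(r) = 4*r*(2 + r) (v(r) = 4*((r + 2)*(r + (r - r))) = 4*((2 + r)*(r + 0)) = 4*((2 + r)*r) = 4*(r*(2 + r)) = 4*r*(2 + r))
a = -4 (a = -1 - 3 = -4)
(v(5)*20)*a = ((4*5*(2 + 5))*20)*(-4) = ((4*5*7)*20)*(-4) = (140*20)*(-4) = 2800*(-4) = -11200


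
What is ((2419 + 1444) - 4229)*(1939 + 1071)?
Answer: -1101660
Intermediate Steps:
((2419 + 1444) - 4229)*(1939 + 1071) = (3863 - 4229)*3010 = -366*3010 = -1101660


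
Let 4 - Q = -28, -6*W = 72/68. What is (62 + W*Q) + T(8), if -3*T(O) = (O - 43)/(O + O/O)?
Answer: 26461/459 ≈ 57.649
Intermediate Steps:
W = -3/17 (W = -12/68 = -1/6*18/17 = -3/17 ≈ -0.17647)
Q = 32 (Q = 4 - 1*(-28) = 4 + 28 = 32)
T(O) = -(-43 + O)/(3*(1 + O)) (T(O) = -(O - 43)/(3*(O + O/O)) = -(-43 + O)/(3*(O + 1)) = -(-43 + O)/(3*(1 + O)))
(62 + W*Q) + T(8) = (62 - 3/17*32) + (43 - 1*8)/(3*(1 + 8)) = (62 - 96/17) + (1/3)*(43 - 8)/9 = 958/17 + (1/3)*(1/9)*35 = 958/17 + 35/27 = 26461/459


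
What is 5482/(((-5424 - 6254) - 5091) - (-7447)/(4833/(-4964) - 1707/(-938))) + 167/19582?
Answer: -208865259271081/307419320742262 ≈ -0.67941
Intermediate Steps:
5482/(((-5424 - 6254) - 5091) - (-7447)/(4833/(-4964) - 1707/(-938))) + 167/19582 = 5482/((-11678 - 5091) - (-7447)/(4833*(-1/4964) - 1707*(-1/938))) + 167*(1/19582) = 5482/(-16769 - (-7447)/(-4833/4964 + 1707/938)) + 167/19582 = 5482/(-16769 - (-7447)/1970097/2328116) + 167/19582 = 5482/(-16769 - (-7447)*2328116/1970097) + 167/19582 = 5482/(-16769 - 1*(-17337479852/1970097)) + 167/19582 = 5482/(-16769 + 17337479852/1970097) + 167/19582 = 5482/(-15699076741/1970097) + 167/19582 = 5482*(-1970097/15699076741) + 167/19582 = -10800071754/15699076741 + 167/19582 = -208865259271081/307419320742262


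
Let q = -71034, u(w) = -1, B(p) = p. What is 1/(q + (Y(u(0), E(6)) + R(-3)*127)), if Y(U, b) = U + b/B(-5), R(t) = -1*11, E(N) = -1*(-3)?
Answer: -5/362163 ≈ -1.3806e-5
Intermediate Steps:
E(N) = 3
R(t) = -11
Y(U, b) = U - b/5 (Y(U, b) = U + b/(-5) = U + b*(-⅕) = U - b/5)
1/(q + (Y(u(0), E(6)) + R(-3)*127)) = 1/(-71034 + ((-1 - ⅕*3) - 11*127)) = 1/(-71034 + ((-1 - ⅗) - 1397)) = 1/(-71034 + (-8/5 - 1397)) = 1/(-71034 - 6993/5) = 1/(-362163/5) = -5/362163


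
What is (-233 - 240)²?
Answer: 223729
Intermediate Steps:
(-233 - 240)² = (-473)² = 223729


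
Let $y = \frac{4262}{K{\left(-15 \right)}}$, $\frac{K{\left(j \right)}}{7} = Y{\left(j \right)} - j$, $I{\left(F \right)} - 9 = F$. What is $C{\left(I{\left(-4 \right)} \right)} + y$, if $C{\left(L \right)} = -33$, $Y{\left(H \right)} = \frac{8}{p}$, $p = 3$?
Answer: $\frac{543}{371} \approx 1.4636$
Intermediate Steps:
$Y{\left(H \right)} = \frac{8}{3}$
$I{\left(F \right)} = 9 + F$
$K{\left(j \right)} = \frac{56}{3} - 7 j$ ($K{\left(j \right)} = 7 \left(\frac{8}{3} - j\right) = \frac{56}{3} - 7 j$)
$y = \frac{12786}{371}$ ($y = \frac{4262}{\frac{56}{3} - -105} = \frac{4262}{\frac{56}{3} + 105} = \frac{4262}{\frac{371}{3}} = 4262 \cdot \frac{3}{371} = \frac{12786}{371} \approx 34.464$)
$C{\left(I{\left(-4 \right)} \right)} + y = -33 + \frac{12786}{371} = \frac{543}{371}$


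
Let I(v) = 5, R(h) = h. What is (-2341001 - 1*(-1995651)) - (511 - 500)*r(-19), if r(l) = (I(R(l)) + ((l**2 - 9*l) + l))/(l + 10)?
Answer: -3102452/9 ≈ -3.4472e+5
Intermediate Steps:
r(l) = (5 + l**2 - 8*l)/(10 + l) (r(l) = (5 + ((l**2 - 9*l) + l))/(l + 10) = (5 + (l**2 - 8*l))/(10 + l) = (5 + l**2 - 8*l)/(10 + l))
(-2341001 - 1*(-1995651)) - (511 - 500)*r(-19) = (-2341001 - 1*(-1995651)) - (511 - 500)*(5 + (-19)**2 - 8*(-19))/(10 - 19) = (-2341001 + 1995651) - 11*(5 + 361 + 152)/(-9) = -345350 - 11*(-1/9*518) = -345350 - 11*(-518)/9 = -345350 - 1*(-5698/9) = -345350 + 5698/9 = -3102452/9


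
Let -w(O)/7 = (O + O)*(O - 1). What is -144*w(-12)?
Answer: 314496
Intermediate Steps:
w(O) = -14*O*(-1 + O) (w(O) = -7*(O + O)*(O - 1) = -7*2*O*(-1 + O) = -14*O*(-1 + O))
-144*w(-12) = -2016*(-12)*(1 - 1*(-12)) = -2016*(-12)*(1 + 12) = -2016*(-12)*13 = -144*(-2184) = 314496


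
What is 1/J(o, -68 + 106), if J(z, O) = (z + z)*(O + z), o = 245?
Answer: 1/138670 ≈ 7.2114e-6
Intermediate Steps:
J(z, O) = 2*z*(O + z) (J(z, O) = (2*z)*(O + z) = 2*z*(O + z))
1/J(o, -68 + 106) = 1/(2*245*((-68 + 106) + 245)) = 1/(2*245*(38 + 245)) = 1/(2*245*283) = 1/138670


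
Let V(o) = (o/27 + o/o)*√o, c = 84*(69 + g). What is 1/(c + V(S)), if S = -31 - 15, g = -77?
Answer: -244944/164610671 + 513*I*√46/329221342 ≈ -0.001488 + 1.0568e-5*I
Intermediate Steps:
S = -46
c = -672 (c = 84*(69 - 77) = 84*(-8) = -672)
V(o) = √o*(1 + o/27) (V(o) = (o*(1/27) + 1)*√o = (o/27 + 1)*√o = (1 + o/27)*√o = √o*(1 + o/27))
1/(c + V(S)) = 1/(-672 + √(-46)*(27 - 46)/27) = 1/(-672 + (1/27)*(I*√46)*(-19)) = 1/(-672 - 19*I*√46/27)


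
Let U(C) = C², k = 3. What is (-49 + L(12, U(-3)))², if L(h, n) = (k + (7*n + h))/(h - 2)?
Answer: 42436/25 ≈ 1697.4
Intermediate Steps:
L(h, n) = (3 + h + 7*n)/(-2 + h) (L(h, n) = (3 + (7*n + h))/(h - 2) = (3 + (h + 7*n))/(-2 + h) = (3 + h + 7*n)/(-2 + h))
(-49 + L(12, U(-3)))² = (-49 + (3 + 12 + 7*(-3)²)/(-2 + 12))² = (-49 + (3 + 12 + 7*9)/10)² = (-49 + (3 + 12 + 63)/10)² = (-49 + (⅒)*78)² = (-49 + 39/5)² = (-206/5)² = 42436/25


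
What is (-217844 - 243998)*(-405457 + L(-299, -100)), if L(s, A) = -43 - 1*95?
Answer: 187320805990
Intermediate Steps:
L(s, A) = -138 (L(s, A) = -43 - 95 = -138)
(-217844 - 243998)*(-405457 + L(-299, -100)) = (-217844 - 243998)*(-405457 - 138) = -461842*(-405595) = 187320805990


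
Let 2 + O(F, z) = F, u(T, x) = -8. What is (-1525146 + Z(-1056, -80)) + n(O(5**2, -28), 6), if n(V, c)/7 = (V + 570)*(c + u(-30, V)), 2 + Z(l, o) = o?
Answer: -1533530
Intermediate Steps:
Z(l, o) = -2 + o
O(F, z) = -2 + F
n(V, c) = 7*(-8 + c)*(570 + V) (n(V, c) = 7*((V + 570)*(c - 8)) = 7*((570 + V)*(-8 + c)) = 7*((-8 + c)*(570 + V)) = 7*(-8 + c)*(570 + V))
(-1525146 + Z(-1056, -80)) + n(O(5**2, -28), 6) = (-1525146 + (-2 - 80)) + (-31920 - 56*(-2 + 5**2) + 3990*6 + 7*(-2 + 5**2)*6) = (-1525146 - 82) + (-31920 - 56*(-2 + 25) + 23940 + 7*(-2 + 25)*6) = -1525228 + (-31920 - 56*23 + 23940 + 7*23*6) = -1525228 + (-31920 - 1288 + 23940 + 966) = -1525228 - 8302 = -1533530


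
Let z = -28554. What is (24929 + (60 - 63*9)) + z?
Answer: -4132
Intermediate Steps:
(24929 + (60 - 63*9)) + z = (24929 + (60 - 63*9)) - 28554 = (24929 + (60 - 567)) - 28554 = (24929 - 507) - 28554 = 24422 - 28554 = -4132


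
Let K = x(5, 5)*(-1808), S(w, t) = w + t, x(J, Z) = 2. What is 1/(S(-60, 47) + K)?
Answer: -1/3629 ≈ -0.00027556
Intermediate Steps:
S(w, t) = t + w
K = -3616 (K = 2*(-1808) = -3616)
1/(S(-60, 47) + K) = 1/((47 - 60) - 3616) = 1/(-13 - 3616) = 1/(-3629) = -1/3629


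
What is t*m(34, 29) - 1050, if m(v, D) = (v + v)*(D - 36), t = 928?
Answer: -442778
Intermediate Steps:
m(v, D) = 2*v*(-36 + D) (m(v, D) = (2*v)*(-36 + D) = 2*v*(-36 + D))
t*m(34, 29) - 1050 = 928*(2*34*(-36 + 29)) - 1050 = 928*(2*34*(-7)) - 1050 = 928*(-476) - 1050 = -441728 - 1050 = -442778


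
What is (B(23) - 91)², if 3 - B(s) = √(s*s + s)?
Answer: 8296 + 352*√138 ≈ 12431.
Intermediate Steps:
B(s) = 3 - √(s + s²) (B(s) = 3 - √(s*s + s) = 3 - √(s² + s) = 3 - √(s + s²))
(B(23) - 91)² = ((3 - √(23*(1 + 23))) - 91)² = ((3 - √(23*24)) - 91)² = ((3 - √552) - 91)² = ((3 - 2*√138) - 91)² = (-88 - 2*√138)²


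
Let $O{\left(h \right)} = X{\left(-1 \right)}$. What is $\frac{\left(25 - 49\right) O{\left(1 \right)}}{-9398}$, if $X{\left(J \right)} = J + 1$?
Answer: $0$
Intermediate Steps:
$X{\left(J \right)} = 1 + J$
$O{\left(h \right)} = 0$ ($O{\left(h \right)} = 1 - 1 = 0$)
$\frac{\left(25 - 49\right) O{\left(1 \right)}}{-9398} = \frac{\left(25 - 49\right) 0}{-9398} = \left(-24\right) 0 \left(- \frac{1}{9398}\right) = 0 \left(- \frac{1}{9398}\right) = 0$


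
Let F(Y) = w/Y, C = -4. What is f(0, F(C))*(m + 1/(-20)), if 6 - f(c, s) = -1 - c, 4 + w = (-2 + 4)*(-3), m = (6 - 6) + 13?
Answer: 1813/20 ≈ 90.650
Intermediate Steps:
m = 13 (m = 0 + 13 = 13)
w = -10 (w = -4 + (-2 + 4)*(-3) = -4 + 2*(-3) = -4 - 6 = -10)
F(Y) = -10/Y
f(c, s) = 7 + c (f(c, s) = 6 - (-1 - c) = 6 + (1 + c) = 7 + c)
f(0, F(C))*(m + 1/(-20)) = (7 + 0)*(13 + 1/(-20)) = 7*(13 - 1/20) = 7*(259/20) = 1813/20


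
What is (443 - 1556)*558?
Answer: -621054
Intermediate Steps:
(443 - 1556)*558 = -1113*558 = -621054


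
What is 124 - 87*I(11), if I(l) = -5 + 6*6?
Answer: -2573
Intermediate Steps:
I(l) = 31 (I(l) = -5 + 36 = 31)
124 - 87*I(11) = 124 - 87*31 = 124 - 2697 = -2573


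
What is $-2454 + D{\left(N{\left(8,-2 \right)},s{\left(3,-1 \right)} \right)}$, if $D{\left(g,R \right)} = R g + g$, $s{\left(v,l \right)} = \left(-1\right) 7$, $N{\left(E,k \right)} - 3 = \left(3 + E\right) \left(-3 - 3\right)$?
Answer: $-2076$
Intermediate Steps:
$N{\left(E,k \right)} = -15 - 6 E$ ($N{\left(E,k \right)} = 3 + \left(3 + E\right) \left(-3 - 3\right) = 3 + \left(3 + E\right) \left(-6\right) = 3 - \left(18 + 6 E\right) = -15 - 6 E$)
$s{\left(v,l \right)} = -7$
$D{\left(g,R \right)} = g + R g$
$-2454 + D{\left(N{\left(8,-2 \right)},s{\left(3,-1 \right)} \right)} = -2454 + \left(-15 - 48\right) \left(1 - 7\right) = -2454 + \left(-15 - 48\right) \left(-6\right) = -2454 - -378 = -2454 + 378 = -2076$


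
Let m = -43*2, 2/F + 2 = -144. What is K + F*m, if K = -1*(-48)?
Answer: 3590/73 ≈ 49.178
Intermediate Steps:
F = -1/73 (F = 2/(-2 - 144) = 2/(-146) = 2*(-1/146) = -1/73 ≈ -0.013699)
K = 48
m = -86
K + F*m = 48 - 1/73*(-86) = 48 + 86/73 = 3590/73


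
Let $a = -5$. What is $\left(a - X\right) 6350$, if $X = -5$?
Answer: $0$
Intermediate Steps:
$\left(a - X\right) 6350 = \left(-5 - -5\right) 6350 = \left(-5 + 5\right) 6350 = 0 \cdot 6350 = 0$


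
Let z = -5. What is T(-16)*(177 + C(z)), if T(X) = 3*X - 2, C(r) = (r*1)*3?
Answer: -8100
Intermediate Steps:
C(r) = 3*r (C(r) = r*3 = 3*r)
T(X) = -2 + 3*X
T(-16)*(177 + C(z)) = (-2 + 3*(-16))*(177 + 3*(-5)) = (-2 - 48)*(177 - 15) = -50*162 = -8100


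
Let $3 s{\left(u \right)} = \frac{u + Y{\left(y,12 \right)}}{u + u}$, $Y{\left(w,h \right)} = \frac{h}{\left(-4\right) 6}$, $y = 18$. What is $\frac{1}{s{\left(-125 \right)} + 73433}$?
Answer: $\frac{1500}{110149751} \approx 1.3618 \cdot 10^{-5}$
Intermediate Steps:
$Y{\left(w,h \right)} = - \frac{h}{24}$ ($Y{\left(w,h \right)} = \frac{h}{-24} = h \left(- \frac{1}{24}\right) = - \frac{h}{24}$)
$s{\left(u \right)} = \frac{- \frac{1}{2} + u}{6 u}$ ($s{\left(u \right)} = \frac{\left(u - \frac{1}{2}\right) \frac{1}{u + u}}{3} = \frac{\left(u - \frac{1}{2}\right) \frac{1}{2 u}}{3} = \frac{\left(- \frac{1}{2} + u\right) \frac{1}{2 u}}{3} = \frac{\frac{1}{2} \frac{1}{u} \left(- \frac{1}{2} + u\right)}{3} = \frac{- \frac{1}{2} + u}{6 u}$)
$\frac{1}{s{\left(-125 \right)} + 73433} = \frac{1}{\frac{-1 + 2 \left(-125\right)}{12 \left(-125\right)} + 73433} = \frac{1}{\frac{1}{12} \left(- \frac{1}{125}\right) \left(-1 - 250\right) + 73433} = \frac{1}{\frac{1}{12} \left(- \frac{1}{125}\right) \left(-251\right) + 73433} = \frac{1}{\frac{251}{1500} + 73433} = \frac{1}{\frac{110149751}{1500}} = \frac{1500}{110149751}$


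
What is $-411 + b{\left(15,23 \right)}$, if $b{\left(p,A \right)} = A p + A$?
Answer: $-43$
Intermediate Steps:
$b{\left(p,A \right)} = A + A p$
$-411 + b{\left(15,23 \right)} = -411 + 23 \left(1 + 15\right) = -411 + 23 \cdot 16 = -411 + 368 = -43$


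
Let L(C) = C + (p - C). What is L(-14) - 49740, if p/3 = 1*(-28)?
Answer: -49824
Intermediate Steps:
p = -84 (p = 3*(1*(-28)) = 3*(-28) = -84)
L(C) = -84 (L(C) = C + (-84 - C) = -84)
L(-14) - 49740 = -84 - 49740 = -49824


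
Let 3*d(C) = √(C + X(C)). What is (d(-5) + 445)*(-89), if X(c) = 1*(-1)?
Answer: -39605 - 89*I*√6/3 ≈ -39605.0 - 72.668*I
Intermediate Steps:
X(c) = -1
d(C) = √(-1 + C)/3 (d(C) = √(C - 1)/3 = √(-1 + C)/3)
(d(-5) + 445)*(-89) = (√(-1 - 5)/3 + 445)*(-89) = (√(-6)/3 + 445)*(-89) = ((I*√6)/3 + 445)*(-89) = (I*√6/3 + 445)*(-89) = (445 + I*√6/3)*(-89) = -39605 - 89*I*√6/3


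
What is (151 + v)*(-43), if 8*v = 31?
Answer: -53277/8 ≈ -6659.6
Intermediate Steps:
v = 31/8 (v = (⅛)*31 = 31/8 ≈ 3.8750)
(151 + v)*(-43) = (151 + 31/8)*(-43) = (1239/8)*(-43) = -53277/8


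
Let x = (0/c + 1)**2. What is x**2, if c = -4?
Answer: 1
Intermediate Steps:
x = 1 (x = (0/(-4) + 1)**2 = (0*(-1/4) + 1)**2 = (0 + 1)**2 = 1**2 = 1)
x**2 = 1**2 = 1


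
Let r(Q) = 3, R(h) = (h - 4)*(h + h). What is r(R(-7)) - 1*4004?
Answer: -4001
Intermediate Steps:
R(h) = 2*h*(-4 + h) (R(h) = (-4 + h)*(2*h) = 2*h*(-4 + h))
r(R(-7)) - 1*4004 = 3 - 1*4004 = 3 - 4004 = -4001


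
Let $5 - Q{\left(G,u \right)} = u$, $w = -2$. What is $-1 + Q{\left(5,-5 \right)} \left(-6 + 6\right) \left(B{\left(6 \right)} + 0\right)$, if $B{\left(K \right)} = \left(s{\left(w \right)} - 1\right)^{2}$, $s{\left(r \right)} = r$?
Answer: $-1$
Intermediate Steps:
$Q{\left(G,u \right)} = 5 - u$
$B{\left(K \right)} = 9$ ($B{\left(K \right)} = \left(-2 - 1\right)^{2} = \left(-3\right)^{2} = 9$)
$-1 + Q{\left(5,-5 \right)} \left(-6 + 6\right) \left(B{\left(6 \right)} + 0\right) = -1 + \left(5 - -5\right) \left(-6 + 6\right) \left(9 + 0\right) = -1 + \left(5 + 5\right) 0 \cdot 9 = -1 + 10 \cdot 0 = -1 + 0 = -1$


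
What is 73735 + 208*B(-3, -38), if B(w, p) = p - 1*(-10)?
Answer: 67911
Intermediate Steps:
B(w, p) = 10 + p (B(w, p) = p + 10 = 10 + p)
73735 + 208*B(-3, -38) = 73735 + 208*(10 - 38) = 73735 + 208*(-28) = 73735 - 5824 = 67911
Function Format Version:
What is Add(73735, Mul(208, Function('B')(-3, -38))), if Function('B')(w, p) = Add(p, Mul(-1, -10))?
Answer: 67911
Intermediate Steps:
Function('B')(w, p) = Add(10, p) (Function('B')(w, p) = Add(p, 10) = Add(10, p))
Add(73735, Mul(208, Function('B')(-3, -38))) = Add(73735, Mul(208, Add(10, -38))) = Add(73735, Mul(208, -28)) = Add(73735, -5824) = 67911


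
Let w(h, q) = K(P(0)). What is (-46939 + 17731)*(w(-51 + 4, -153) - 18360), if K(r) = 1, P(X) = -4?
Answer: 536229672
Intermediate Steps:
w(h, q) = 1
(-46939 + 17731)*(w(-51 + 4, -153) - 18360) = (-46939 + 17731)*(1 - 18360) = -29208*(-18359) = 536229672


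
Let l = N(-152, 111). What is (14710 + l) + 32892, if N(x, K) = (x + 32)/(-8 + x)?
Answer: 190411/4 ≈ 47603.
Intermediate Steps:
N(x, K) = (32 + x)/(-8 + x)
l = 3/4 (l = (32 - 152)/(-8 - 152) = -120/(-160) = -1/160*(-120) = 3/4 ≈ 0.75000)
(14710 + l) + 32892 = (14710 + 3/4) + 32892 = 58843/4 + 32892 = 190411/4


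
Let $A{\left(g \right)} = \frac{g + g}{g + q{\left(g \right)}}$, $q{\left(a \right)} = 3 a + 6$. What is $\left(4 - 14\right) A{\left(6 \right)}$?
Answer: $-4$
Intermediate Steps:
$q{\left(a \right)} = 6 + 3 a$
$A{\left(g \right)} = \frac{2 g}{6 + 4 g}$ ($A{\left(g \right)} = \frac{g + g}{g + \left(6 + 3 g\right)} = \frac{2 g}{6 + 4 g}$)
$\left(4 - 14\right) A{\left(6 \right)} = \left(4 - 14\right) \frac{6}{3 + 2 \cdot 6} = - 10 \frac{6}{3 + 12} = - 10 \cdot \frac{6}{15} = - 10 \cdot 6 \cdot \frac{1}{15} = \left(-10\right) \frac{2}{5} = -4$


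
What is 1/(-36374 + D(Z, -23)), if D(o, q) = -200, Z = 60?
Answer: -1/36574 ≈ -2.7342e-5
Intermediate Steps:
1/(-36374 + D(Z, -23)) = 1/(-36374 - 200) = 1/(-36574) = -1/36574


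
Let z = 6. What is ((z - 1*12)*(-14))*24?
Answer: 2016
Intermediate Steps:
((z - 1*12)*(-14))*24 = ((6 - 1*12)*(-14))*24 = ((6 - 12)*(-14))*24 = -6*(-14)*24 = 84*24 = 2016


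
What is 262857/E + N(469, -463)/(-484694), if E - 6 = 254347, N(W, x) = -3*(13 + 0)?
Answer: 127415130525/123283372982 ≈ 1.0335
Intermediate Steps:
N(W, x) = -39 (N(W, x) = -3*13 = -39)
E = 254353 (E = 6 + 254347 = 254353)
262857/E + N(469, -463)/(-484694) = 262857/254353 - 39/(-484694) = 262857*(1/254353) - 39*(-1/484694) = 262857/254353 + 39/484694 = 127415130525/123283372982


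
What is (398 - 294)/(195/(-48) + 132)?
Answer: 1664/2047 ≈ 0.81290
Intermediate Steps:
(398 - 294)/(195/(-48) + 132) = 104/(195*(-1/48) + 132) = 104/(-65/16 + 132) = 104/(2047/16) = 104*(16/2047) = 1664/2047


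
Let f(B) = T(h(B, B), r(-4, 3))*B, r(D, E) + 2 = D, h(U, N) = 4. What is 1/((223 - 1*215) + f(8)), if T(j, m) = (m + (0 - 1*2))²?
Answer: 1/520 ≈ 0.0019231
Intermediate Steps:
r(D, E) = -2 + D
T(j, m) = (-2 + m)² (T(j, m) = (m + (0 - 2))² = (m - 2)² = (-2 + m)²)
f(B) = 64*B (f(B) = (-2 + (-2 - 4))²*B = (-2 - 6)²*B = (-8)²*B = 64*B)
1/((223 - 1*215) + f(8)) = 1/((223 - 1*215) + 64*8) = 1/((223 - 215) + 512) = 1/(8 + 512) = 1/520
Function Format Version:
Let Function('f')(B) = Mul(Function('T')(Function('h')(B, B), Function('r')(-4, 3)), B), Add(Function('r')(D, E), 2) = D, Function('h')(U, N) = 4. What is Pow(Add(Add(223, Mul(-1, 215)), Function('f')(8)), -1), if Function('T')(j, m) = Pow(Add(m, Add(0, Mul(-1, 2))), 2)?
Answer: Rational(1, 520) ≈ 0.0019231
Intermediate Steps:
Function('r')(D, E) = Add(-2, D)
Function('T')(j, m) = Pow(Add(-2, m), 2) (Function('T')(j, m) = Pow(Add(m, Add(0, -2)), 2) = Pow(Add(m, -2), 2) = Pow(Add(-2, m), 2))
Function('f')(B) = Mul(64, B) (Function('f')(B) = Mul(Pow(Add(-2, Add(-2, -4)), 2), B) = Mul(Pow(Add(-2, -6), 2), B) = Mul(Pow(-8, 2), B) = Mul(64, B))
Pow(Add(Add(223, Mul(-1, 215)), Function('f')(8)), -1) = Pow(Add(Add(223, Mul(-1, 215)), Mul(64, 8)), -1) = Pow(Add(Add(223, -215), 512), -1) = Pow(Add(8, 512), -1) = Pow(520, -1) = Rational(1, 520)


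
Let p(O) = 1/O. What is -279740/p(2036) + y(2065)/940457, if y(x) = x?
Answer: -76519698034345/134351 ≈ -5.6955e+8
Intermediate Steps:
-279740/p(2036) + y(2065)/940457 = -279740/(1/2036) + 2065/940457 = -279740/1/2036 + 2065*(1/940457) = -279740*2036 + 295/134351 = -569550640 + 295/134351 = -76519698034345/134351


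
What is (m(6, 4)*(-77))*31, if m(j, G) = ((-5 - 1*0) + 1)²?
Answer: -38192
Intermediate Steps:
m(j, G) = 16 (m(j, G) = ((-5 + 0) + 1)² = (-5 + 1)² = (-4)² = 16)
(m(6, 4)*(-77))*31 = (16*(-77))*31 = -1232*31 = -38192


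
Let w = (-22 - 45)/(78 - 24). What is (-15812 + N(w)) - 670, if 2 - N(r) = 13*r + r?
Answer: -444491/27 ≈ -16463.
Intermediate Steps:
w = -67/54 ≈ -1.2407
N(r) = 2 - 14*r (N(r) = 2 - (13*r + r) = 2 - 14*r)
(-15812 + N(w)) - 670 = (-15812 + (2 - 14*(-67/54))) - 670 = (-15812 + (2 + 469/27)) - 670 = (-15812 + 523/27) - 670 = -426401/27 - 670 = -444491/27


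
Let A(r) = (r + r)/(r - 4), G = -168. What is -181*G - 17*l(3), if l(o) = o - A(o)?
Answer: 30255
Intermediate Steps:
A(r) = 2*r/(-4 + r) (A(r) = (2*r)/(-4 + r) = 2*r/(-4 + r))
l(o) = o - 2*o/(-4 + o)
-181*G - 17*l(3) = -181*(-168) - 51*(-6 + 3)/(-4 + 3) = 30408 - 51*(-3)/(-1) = 30408 - 51*(-1)*(-3) = 30408 - 17*9 = 30408 - 153 = 30255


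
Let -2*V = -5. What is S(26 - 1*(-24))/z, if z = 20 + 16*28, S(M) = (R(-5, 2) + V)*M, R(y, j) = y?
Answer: -125/468 ≈ -0.26709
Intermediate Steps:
V = 5/2 (V = -½*(-5) = 5/2 ≈ 2.5000)
S(M) = -5*M/2 (S(M) = (-5 + 5/2)*M = -5*M/2)
z = 468 (z = 20 + 448 = 468)
S(26 - 1*(-24))/z = -5*(26 - 1*(-24))/2/468 = -5*(26 + 24)/2*(1/468) = -5/2*50*(1/468) = -125*1/468 = -125/468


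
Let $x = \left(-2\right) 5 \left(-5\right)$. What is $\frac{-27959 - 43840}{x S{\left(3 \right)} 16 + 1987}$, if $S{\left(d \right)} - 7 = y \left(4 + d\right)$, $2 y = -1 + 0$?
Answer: $- \frac{71799}{4787} \approx -14.999$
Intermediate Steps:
$y = - \frac{1}{2}$ ($y = \frac{-1 + 0}{2} = \frac{1}{2} \left(-1\right) = - \frac{1}{2} \approx -0.5$)
$x = 50$ ($x = \left(-10\right) \left(-5\right) = 50$)
$S{\left(d \right)} = 5 - \frac{d}{2}$ ($S{\left(d \right)} = 7 - \frac{4 + d}{2} = 7 - \left(2 + \frac{d}{2}\right) = 5 - \frac{d}{2}$)
$\frac{-27959 - 43840}{x S{\left(3 \right)} 16 + 1987} = \frac{-27959 - 43840}{50 \left(5 - \frac{3}{2}\right) 16 + 1987} = - \frac{71799}{50 \left(5 - \frac{3}{2}\right) 16 + 1987} = - \frac{71799}{50 \cdot \frac{7}{2} \cdot 16 + 1987} = - \frac{71799}{175 \cdot 16 + 1987} = - \frac{71799}{2800 + 1987} = - \frac{71799}{4787}$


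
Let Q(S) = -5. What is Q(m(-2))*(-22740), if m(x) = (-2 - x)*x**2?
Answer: 113700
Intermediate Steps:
m(x) = x**2*(-2 - x)
Q(m(-2))*(-22740) = -5*(-22740) = 113700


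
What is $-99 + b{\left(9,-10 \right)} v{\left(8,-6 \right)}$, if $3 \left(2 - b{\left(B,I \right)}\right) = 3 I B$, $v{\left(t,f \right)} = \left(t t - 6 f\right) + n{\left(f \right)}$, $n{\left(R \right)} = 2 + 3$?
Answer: $9561$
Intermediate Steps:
$n{\left(R \right)} = 5$
$v{\left(t,f \right)} = 5 + t^{2} - 6 f$ ($v{\left(t,f \right)} = \left(t t - 6 f\right) + 5 = \left(t^{2} - 6 f\right) + 5 = 5 + t^{2} - 6 f$)
$b{\left(B,I \right)} = 2 - B I$ ($b{\left(B,I \right)} = 2 - \frac{3 I B}{3} = 2 - \frac{3 B I}{3} = 2 - B I$)
$-99 + b{\left(9,-10 \right)} v{\left(8,-6 \right)} = -99 + \left(2 - 9 \left(-10\right)\right) \left(5 + 8^{2} - -36\right) = -99 + \left(2 + 90\right) \left(5 + 64 + 36\right) = -99 + 92 \cdot 105 = -99 + 9660 = 9561$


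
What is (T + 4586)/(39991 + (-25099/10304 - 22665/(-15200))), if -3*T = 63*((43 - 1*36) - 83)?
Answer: 6051436160/39145465301 ≈ 0.15459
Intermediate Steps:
T = 1596 (T = -21*((43 - 1*36) - 83) = -21*((43 - 36) - 83) = -21*(7 - 83) = -21*(-76) = -⅓*(-4788) = 1596)
(T + 4586)/(39991 + (-25099/10304 - 22665/(-15200))) = (1596 + 4586)/(39991 + (-25099/10304 - 22665/(-15200))) = 6182/(39991 + (-25099*1/10304 - 22665*(-1/15200))) = 6182/(39991 + (-25099/10304 + 4533/3040)) = 6182/(39991 - 924779/978880) = 6182/(39145465301/978880) = 6182*(978880/39145465301) = 6051436160/39145465301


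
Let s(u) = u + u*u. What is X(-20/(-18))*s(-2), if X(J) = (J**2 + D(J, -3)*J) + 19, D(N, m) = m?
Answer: 2738/81 ≈ 33.802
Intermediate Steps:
s(u) = u + u**2
X(J) = 19 + J**2 - 3*J (X(J) = (J**2 - 3*J) + 19 = 19 + J**2 - 3*J)
X(-20/(-18))*s(-2) = (19 + (-20/(-18))**2 - (-60)/(-18))*(-2*(1 - 2)) = (19 + (-20*(-1/18))**2 - (-60)*(-1)/18)*(-2*(-1)) = (19 + (10/9)**2 - 3*10/9)*2 = (19 + 100/81 - 10/3)*2 = (1369/81)*2 = 2738/81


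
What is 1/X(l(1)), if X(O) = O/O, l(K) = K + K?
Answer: 1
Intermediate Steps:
l(K) = 2*K
X(O) = 1
1/X(l(1)) = 1/1 = 1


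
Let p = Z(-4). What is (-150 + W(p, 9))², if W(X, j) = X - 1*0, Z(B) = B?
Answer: 23716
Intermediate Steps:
p = -4
W(X, j) = X (W(X, j) = X + 0 = X)
(-150 + W(p, 9))² = (-150 - 4)² = (-154)² = 23716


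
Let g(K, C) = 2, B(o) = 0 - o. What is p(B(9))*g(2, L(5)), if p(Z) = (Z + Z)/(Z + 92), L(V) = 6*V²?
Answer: -36/83 ≈ -0.43373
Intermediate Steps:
B(o) = -o
p(Z) = 2*Z/(92 + Z) (p(Z) = (2*Z)/(92 + Z) = 2*Z/(92 + Z))
p(B(9))*g(2, L(5)) = (2*(-1*9)/(92 - 1*9))*2 = (2*(-9)/(92 - 9))*2 = (2*(-9)/83)*2 = (2*(-9)*(1/83))*2 = -18/83*2 = -36/83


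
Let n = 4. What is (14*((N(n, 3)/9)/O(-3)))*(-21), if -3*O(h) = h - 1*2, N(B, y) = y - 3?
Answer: 0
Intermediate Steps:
N(B, y) = -3 + y
O(h) = ⅔ - h/3 (O(h) = -(h - 1*2)/3 = -(h - 2)/3 = -(-2 + h)/3 = ⅔ - h/3)
(14*((N(n, 3)/9)/O(-3)))*(-21) = (14*(((-3 + 3)/9)/(⅔ - ⅓*(-3))))*(-21) = (14*((0*(⅑))/(⅔ + 1)))*(-21) = (14*(0/(5/3)))*(-21) = (14*(0*(⅗)))*(-21) = (14*0)*(-21) = 0*(-21) = 0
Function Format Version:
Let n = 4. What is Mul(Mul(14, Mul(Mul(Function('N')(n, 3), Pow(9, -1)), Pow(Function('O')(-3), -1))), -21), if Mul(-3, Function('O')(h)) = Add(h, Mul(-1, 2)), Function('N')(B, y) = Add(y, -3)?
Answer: 0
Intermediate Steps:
Function('N')(B, y) = Add(-3, y)
Function('O')(h) = Add(Rational(2, 3), Mul(Rational(-1, 3), h)) (Function('O')(h) = Mul(Rational(-1, 3), Add(h, Mul(-1, 2))) = Mul(Rational(-1, 3), Add(h, -2)) = Mul(Rational(-1, 3), Add(-2, h)) = Add(Rational(2, 3), Mul(Rational(-1, 3), h)))
Mul(Mul(14, Mul(Mul(Function('N')(n, 3), Pow(9, -1)), Pow(Function('O')(-3), -1))), -21) = Mul(Mul(14, Mul(Mul(Add(-3, 3), Pow(9, -1)), Pow(Add(Rational(2, 3), Mul(Rational(-1, 3), -3)), -1))), -21) = Mul(Mul(14, Mul(Mul(0, Rational(1, 9)), Pow(Add(Rational(2, 3), 1), -1))), -21) = Mul(Mul(14, Mul(0, Pow(Rational(5, 3), -1))), -21) = Mul(Mul(14, Mul(0, Rational(3, 5))), -21) = Mul(Mul(14, 0), -21) = Mul(0, -21) = 0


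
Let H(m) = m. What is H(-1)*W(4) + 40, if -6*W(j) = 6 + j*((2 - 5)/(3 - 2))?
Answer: 39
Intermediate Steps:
W(j) = -1 + j/2 (W(j) = -(6 + j*((2 - 5)/(3 - 2)))/6 = -(6 + j*(-3/1))/6 = -(6 + j*(-3*1))/6 = -(6 + j*(-3))/6 = -(6 - 3*j)/6 = -1 + j/2)
H(-1)*W(4) + 40 = -(-1 + (½)*4) + 40 = -(-1 + 2) + 40 = -1*1 + 40 = -1 + 40 = 39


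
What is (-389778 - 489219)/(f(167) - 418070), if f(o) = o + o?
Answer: 878997/417736 ≈ 2.1042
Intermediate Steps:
f(o) = 2*o
(-389778 - 489219)/(f(167) - 418070) = (-389778 - 489219)/(2*167 - 418070) = -878997/(334 - 418070) = -878997/(-417736) = -878997*(-1/417736) = 878997/417736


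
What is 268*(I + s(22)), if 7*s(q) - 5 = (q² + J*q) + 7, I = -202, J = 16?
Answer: -151688/7 ≈ -21670.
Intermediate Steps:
s(q) = 12/7 + q²/7 + 16*q/7 (s(q) = 5/7 + ((q² + 16*q) + 7)/7 = 5/7 + (7 + q² + 16*q)/7 = 5/7 + (1 + q²/7 + 16*q/7) = 12/7 + q²/7 + 16*q/7)
268*(I + s(22)) = 268*(-202 + (12/7 + (⅐)*22² + (16/7)*22)) = 268*(-202 + (12/7 + (⅐)*484 + 352/7)) = 268*(-202 + (12/7 + 484/7 + 352/7)) = 268*(-202 + 848/7) = 268*(-566/7) = -151688/7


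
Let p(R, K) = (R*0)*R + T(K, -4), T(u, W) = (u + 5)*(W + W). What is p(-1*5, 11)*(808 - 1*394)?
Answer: -52992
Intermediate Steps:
T(u, W) = 2*W*(5 + u) (T(u, W) = (5 + u)*(2*W) = 2*W*(5 + u))
p(R, K) = -40 - 8*K (p(R, K) = (R*0)*R + 2*(-4)*(5 + K) = 0*R + (-40 - 8*K) = 0 + (-40 - 8*K) = -40 - 8*K)
p(-1*5, 11)*(808 - 1*394) = (-40 - 8*11)*(808 - 1*394) = (-40 - 88)*(808 - 394) = -128*414 = -52992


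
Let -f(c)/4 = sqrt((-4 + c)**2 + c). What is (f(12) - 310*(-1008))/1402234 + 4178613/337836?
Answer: 994160035787/78954187604 - 4*sqrt(19)/701117 ≈ 12.592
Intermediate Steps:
f(c) = -4*sqrt(c + (-4 + c)**2) (f(c) = -4*sqrt((-4 + c)**2 + c) = -4*sqrt(c + (-4 + c)**2))
(f(12) - 310*(-1008))/1402234 + 4178613/337836 = (-4*sqrt(12 + (-4 + 12)**2) - 310*(-1008))/1402234 + 4178613/337836 = (-4*sqrt(12 + 8**2) + 312480)*(1/1402234) + 4178613*(1/337836) = (-4*sqrt(12 + 64) + 312480)*(1/1402234) + 1392871/112612 = (-8*sqrt(19) + 312480)*(1/1402234) + 1392871/112612 = (312480 - 8*sqrt(19))*(1/1402234) + 1392871/112612 = (156240/701117 - 4*sqrt(19)/701117) + 1392871/112612 = 994160035787/78954187604 - 4*sqrt(19)/701117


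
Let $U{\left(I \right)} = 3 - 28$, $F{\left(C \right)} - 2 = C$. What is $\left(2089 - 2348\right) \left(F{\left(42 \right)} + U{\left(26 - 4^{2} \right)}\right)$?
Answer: $-4921$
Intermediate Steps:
$F{\left(C \right)} = 2 + C$
$U{\left(I \right)} = -25$
$\left(2089 - 2348\right) \left(F{\left(42 \right)} + U{\left(26 - 4^{2} \right)}\right) = \left(2089 - 2348\right) \left(\left(2 + 42\right) - 25\right) = - 259 \left(44 - 25\right) = \left(-259\right) 19 = -4921$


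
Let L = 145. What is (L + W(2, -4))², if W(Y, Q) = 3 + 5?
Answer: 23409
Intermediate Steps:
W(Y, Q) = 8
(L + W(2, -4))² = (145 + 8)² = 153² = 23409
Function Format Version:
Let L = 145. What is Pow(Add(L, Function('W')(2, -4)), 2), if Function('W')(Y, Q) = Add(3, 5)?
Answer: 23409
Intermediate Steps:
Function('W')(Y, Q) = 8
Pow(Add(L, Function('W')(2, -4)), 2) = Pow(Add(145, 8), 2) = Pow(153, 2) = 23409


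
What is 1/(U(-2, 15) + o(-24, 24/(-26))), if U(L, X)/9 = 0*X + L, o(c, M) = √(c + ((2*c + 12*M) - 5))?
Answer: -234/5357 - I*√14885/5357 ≈ -0.043681 - 0.022775*I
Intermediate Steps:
o(c, M) = √(-5 + 3*c + 12*M) (o(c, M) = √(c + (-5 + 2*c + 12*M)) = √(-5 + 3*c + 12*M))
U(L, X) = 9*L (U(L, X) = 9*(0*X + L) = 9*(0 + L) = 9*L)
1/(U(-2, 15) + o(-24, 24/(-26))) = 1/(9*(-2) + √(-5 + 3*(-24) + 12*(24/(-26)))) = 1/(-18 + √(-5 - 72 + 12*(24*(-1/26)))) = 1/(-18 + √(-5 - 72 + 12*(-12/13))) = 1/(-18 + √(-5 - 72 - 144/13)) = 1/(-18 + √(-1145/13)) = 1/(-18 + I*√14885/13)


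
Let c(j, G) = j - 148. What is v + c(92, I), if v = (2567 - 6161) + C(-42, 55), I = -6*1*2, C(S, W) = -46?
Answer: -3696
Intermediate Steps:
I = -12 (I = -6*2 = -12)
c(j, G) = -148 + j
v = -3640 (v = (2567 - 6161) - 46 = -3594 - 46 = -3640)
v + c(92, I) = -3640 + (-148 + 92) = -3640 - 56 = -3696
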